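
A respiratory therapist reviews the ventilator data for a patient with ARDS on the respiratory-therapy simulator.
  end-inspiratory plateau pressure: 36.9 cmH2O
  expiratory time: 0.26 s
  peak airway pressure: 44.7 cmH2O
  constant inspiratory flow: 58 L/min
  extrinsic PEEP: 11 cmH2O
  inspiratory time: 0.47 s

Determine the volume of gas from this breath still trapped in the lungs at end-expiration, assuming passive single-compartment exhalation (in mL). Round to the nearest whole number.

Flow: 58 L/min ÷ 60 = 0.9667 L/s.
Vt = flow × Ti = 0.9667 L/s × 0.47 s × 1000 mL/L = 454.35 mL.
R = (PIP − Pplat)/V̇ = (44.7 − 36.9) / 0.9667 = 7.8/0.9667 = 8.069 cmH2O·s/L.
C = Vt/(Pplat − PEEP) = 454.35 / (36.9 − 11) = 454.35/25.9 = 17.542 mL/cmH2O.
τ = R × C = 8.069 × 0.01754 L/cmH2O = 0.1415 s.
Fraction remaining = e^(−Te/τ) = e^(−0.26/0.1415) = 0.1592.
Trapped volume = 454.35 × 0.1592 = 72.333 mL.

72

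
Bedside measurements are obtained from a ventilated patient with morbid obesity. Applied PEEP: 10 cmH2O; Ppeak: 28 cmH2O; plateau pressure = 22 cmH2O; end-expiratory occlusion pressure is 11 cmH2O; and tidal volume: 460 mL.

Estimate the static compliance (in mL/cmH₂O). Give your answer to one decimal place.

End-expiratory occlusion gives total PEEP = 11 cmH2O (intrinsic PEEP = 11 − 10 = 1). Use total PEEP for the elastic gradient.
Cstat = Vt / (Pplat − PEEPtotal) = 460 / (22 − 11) = 460 / 11.0 = 41.818 mL/cmH2O.

41.8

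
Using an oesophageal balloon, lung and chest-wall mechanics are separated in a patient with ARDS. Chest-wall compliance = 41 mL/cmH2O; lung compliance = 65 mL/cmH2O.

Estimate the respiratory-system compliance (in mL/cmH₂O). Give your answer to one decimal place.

Lung and chest wall are elastances in series: 1/Crs = 1/CL + 1/Ccw.
1/Crs = 1/65 + 1/41 = 0.03977.
Crs = 25.145 mL/cmH2O.

25.1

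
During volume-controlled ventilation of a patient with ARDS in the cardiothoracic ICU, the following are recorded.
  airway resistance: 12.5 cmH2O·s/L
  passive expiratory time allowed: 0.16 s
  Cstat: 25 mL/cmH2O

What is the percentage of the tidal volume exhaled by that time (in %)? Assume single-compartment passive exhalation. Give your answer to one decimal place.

τ = R × C = 12.5 × 25 mL/cmH2O = 12.5 × 0.025 L/cmH2O = 0.3125 s.
Passive exhalation: V(t)/V₀ = e^(−t/τ) = e^(−0.16/0.3125) = 0.5993.
Fraction exhaled = 1 − 0.5993 = 0.4007 → 40.07%.

40.1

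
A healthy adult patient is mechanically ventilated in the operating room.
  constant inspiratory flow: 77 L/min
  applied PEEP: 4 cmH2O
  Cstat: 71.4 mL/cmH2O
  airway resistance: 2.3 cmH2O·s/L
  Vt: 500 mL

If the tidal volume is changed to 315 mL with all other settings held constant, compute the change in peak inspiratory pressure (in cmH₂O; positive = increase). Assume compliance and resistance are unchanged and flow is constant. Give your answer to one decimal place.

PIP = Vt/C + R·V̇ + PEEP (constant-flow equation of motion).
Only the elastic term changes: ΔPIP = ΔVt / C = (315 − 500) / 71.4 = -2.591 cmH2O.

-2.6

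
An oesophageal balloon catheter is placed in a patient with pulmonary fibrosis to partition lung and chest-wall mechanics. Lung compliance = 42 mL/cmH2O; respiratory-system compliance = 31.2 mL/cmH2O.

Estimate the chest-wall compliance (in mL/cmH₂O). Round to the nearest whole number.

1/Ccw = 1/Crs − 1/CL.
1/Ccw = 1/31.2 − 1/42 = 0.008242.
Ccw = 121.33 mL/cmH2O.

121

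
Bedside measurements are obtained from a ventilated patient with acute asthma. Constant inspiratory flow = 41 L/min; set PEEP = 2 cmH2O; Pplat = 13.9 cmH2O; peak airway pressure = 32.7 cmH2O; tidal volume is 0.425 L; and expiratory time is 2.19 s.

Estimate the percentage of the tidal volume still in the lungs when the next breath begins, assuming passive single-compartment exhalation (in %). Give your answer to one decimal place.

Flow: 41 L/min ÷ 60 = 0.6833 L/s.
R = (PIP − Pplat)/V̇ = (32.7 − 13.9) / 0.6833 = 18.8/0.6833 = 27.514 cmH2O·s/L.
C = Vt/(Pplat − PEEP) = 425.0 / (13.9 − 2) = 425.0/11.9 = 35.714 mL/cmH2O.
τ = R × C = 27.514 × 0.03571 L/cmH2O = 0.9825 s.
Fraction remaining at end-expiration = e^(−Te/τ) = e^(−2.19/0.9825) = 0.1076 → 10.76%.

10.8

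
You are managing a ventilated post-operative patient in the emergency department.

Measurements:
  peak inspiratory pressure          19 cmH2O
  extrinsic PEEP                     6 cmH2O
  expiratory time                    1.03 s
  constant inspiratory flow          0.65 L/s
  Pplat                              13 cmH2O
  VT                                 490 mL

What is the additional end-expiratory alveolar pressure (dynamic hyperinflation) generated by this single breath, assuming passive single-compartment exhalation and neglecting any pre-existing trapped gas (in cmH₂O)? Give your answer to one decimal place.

R = (PIP − Pplat)/V̇ = (19 − 13) / 0.65 = 6.0/0.65 = 9.231 cmH2O·s/L.
C = Vt/(Pplat − PEEP) = 490.0 / (13 − 6) = 490.0/7.0 = 70.0 mL/cmH2O.
τ = R × C = 9.231 × 0.07 L/cmH2O = 0.6462 s.
Fraction remaining = e^(−Te/τ) = e^(−1.03/0.6462) = 0.2031; trapped volume = 490.0 × 0.2031 = 99.519 mL.
Additional alveolar pressure from trapping ≈ V_trapped / C = 99.519 / 70.0 = 1.422 cmH2O.

1.4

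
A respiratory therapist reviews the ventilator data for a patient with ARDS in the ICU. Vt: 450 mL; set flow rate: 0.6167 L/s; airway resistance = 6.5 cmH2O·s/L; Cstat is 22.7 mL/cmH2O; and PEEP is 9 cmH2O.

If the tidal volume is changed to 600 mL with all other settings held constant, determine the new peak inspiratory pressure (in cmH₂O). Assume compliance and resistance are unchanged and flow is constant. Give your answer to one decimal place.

39.4

PIP = Vt/C + R·V̇ + PEEP (constant-flow equation of motion).
Only the elastic term changes: ΔPIP = ΔVt / C = (600 − 450) / 22.7 = 6.608 cmH2O.
Original PIP = 450/22.7 + 6.5×0.6167 + 9 = 32.832 cmH2O; new PIP = 32.832 + (6.608) = 39.44 cmH2O.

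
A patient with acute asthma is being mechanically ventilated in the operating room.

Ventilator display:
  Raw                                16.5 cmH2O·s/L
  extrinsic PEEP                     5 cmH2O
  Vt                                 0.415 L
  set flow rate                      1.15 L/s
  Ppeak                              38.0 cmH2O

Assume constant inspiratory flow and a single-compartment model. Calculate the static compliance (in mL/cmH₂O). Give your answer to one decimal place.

Equation of motion (constant flow): PIP = Vt/C + R·V̇ + PEEP.
Vt/C = PIP − R·V̇ − PEEP = 38.0 − 16.5×1.15 − 5 = 38.0 − 18.975 − 5 = 14.025 cmH2O.
C = Vt / 14.025 = 415 / 14.025 = 29.59 mL/cmH2O.

29.6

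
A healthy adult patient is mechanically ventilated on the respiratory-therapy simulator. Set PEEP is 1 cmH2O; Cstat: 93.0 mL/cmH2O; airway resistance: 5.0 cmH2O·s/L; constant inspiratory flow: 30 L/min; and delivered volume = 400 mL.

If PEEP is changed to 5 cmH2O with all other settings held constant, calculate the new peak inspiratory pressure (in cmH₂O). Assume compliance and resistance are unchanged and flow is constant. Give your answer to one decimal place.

Flow: 30 L/min ÷ 60 = 0.5 L/s.
PIP = Vt/C + R·V̇ + PEEP (constant-flow equation of motion).
Only the baseline term changes: ΔPIP = ΔPEEP = 5 − 1 = 4.0 cmH2O.
Original PIP = 400/93.0 + 5.0×0.5 + 1 = 7.801 cmH2O; new PIP = 7.801 + (4.0) = 11.801 cmH2O.

11.8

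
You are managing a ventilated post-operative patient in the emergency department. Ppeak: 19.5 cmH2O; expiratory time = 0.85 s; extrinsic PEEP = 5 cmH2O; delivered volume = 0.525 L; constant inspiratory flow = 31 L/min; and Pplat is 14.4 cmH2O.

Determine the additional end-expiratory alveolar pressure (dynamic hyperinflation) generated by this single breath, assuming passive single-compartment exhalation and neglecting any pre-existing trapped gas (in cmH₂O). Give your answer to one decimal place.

Flow: 31 L/min ÷ 60 = 0.5167 L/s.
R = (PIP − Pplat)/V̇ = (19.5 − 14.4) / 0.5167 = 5.1/0.5167 = 9.87 cmH2O·s/L.
C = Vt/(Pplat − PEEP) = 525.0 / (14.4 − 5) = 525.0/9.4 = 55.851 mL/cmH2O.
τ = R × C = 9.87 × 0.05585 L/cmH2O = 0.5512 s.
Fraction remaining = e^(−Te/τ) = e^(−0.85/0.5512) = 0.2139; trapped volume = 525.0 × 0.2139 = 112.3 mL.
Additional alveolar pressure from trapping ≈ V_trapped / C = 112.3 / 55.851 = 2.011 cmH2O.

2.0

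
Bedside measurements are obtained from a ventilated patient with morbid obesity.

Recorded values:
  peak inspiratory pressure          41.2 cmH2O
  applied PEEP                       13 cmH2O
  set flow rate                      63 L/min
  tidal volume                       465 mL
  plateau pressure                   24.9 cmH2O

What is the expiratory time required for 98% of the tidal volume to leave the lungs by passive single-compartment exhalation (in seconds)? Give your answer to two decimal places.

2.37

Flow: 63 L/min ÷ 60 = 1.05 L/s.
R = (PIP − Pplat)/V̇ = (41.2 − 24.9) / 1.05 = 16.3/1.05 = 15.524 cmH2O·s/L.
C = Vt/(Pplat − PEEP) = 465.0 / (24.9 − 13) = 465.0/11.9 = 39.076 mL/cmH2O.
τ = R × C = 15.524 × 0.03908 L/cmH2O = 0.6067 s.
t = −τ·ln(1 − 0.98) = −0.6067·ln(0.02) = 2.373 s.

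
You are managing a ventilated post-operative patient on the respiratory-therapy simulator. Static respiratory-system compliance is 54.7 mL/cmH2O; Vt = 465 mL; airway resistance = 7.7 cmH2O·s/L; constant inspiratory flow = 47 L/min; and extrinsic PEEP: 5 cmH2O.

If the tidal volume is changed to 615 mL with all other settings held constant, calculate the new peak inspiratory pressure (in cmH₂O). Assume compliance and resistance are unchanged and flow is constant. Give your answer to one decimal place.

Flow: 47 L/min ÷ 60 = 0.7833 L/s.
PIP = Vt/C + R·V̇ + PEEP (constant-flow equation of motion).
Only the elastic term changes: ΔPIP = ΔVt / C = (615 − 465) / 54.7 = 2.742 cmH2O.
Original PIP = 465/54.7 + 7.7×0.7833 + 5 = 19.532 cmH2O; new PIP = 19.532 + (2.742) = 22.274 cmH2O.

22.3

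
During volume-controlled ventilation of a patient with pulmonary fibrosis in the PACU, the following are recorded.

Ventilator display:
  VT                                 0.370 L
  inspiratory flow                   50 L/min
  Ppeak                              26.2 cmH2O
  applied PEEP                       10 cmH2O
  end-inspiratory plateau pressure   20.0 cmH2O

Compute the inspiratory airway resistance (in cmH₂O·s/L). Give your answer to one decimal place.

7.4

Flow: 50 L/min ÷ 60 = 0.8333 L/s.
Raw = (PIP − Pplat) / flow = (26.2 − 20.0) / 0.8333 = 6.2 / 0.8333 = 7.44 cmH2O·s/L.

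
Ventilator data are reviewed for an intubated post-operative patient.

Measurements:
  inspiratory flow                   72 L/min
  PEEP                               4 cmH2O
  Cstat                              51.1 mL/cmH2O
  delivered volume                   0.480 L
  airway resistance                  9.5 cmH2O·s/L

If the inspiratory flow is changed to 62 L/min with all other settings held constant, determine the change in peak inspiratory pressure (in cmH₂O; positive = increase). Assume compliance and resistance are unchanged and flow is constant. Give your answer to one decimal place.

-1.6

Flow: 72 L/min ÷ 60 = 1.2 L/s.
New flow: 62 L/min ÷ 60 = 1.0333 L/s.
PIP = Vt/C + R·V̇ + PEEP (constant-flow equation of motion).
Only the resistive term changes: ΔPIP = R × ΔV̇ = 9.5 × (1.0333 − 1.2) = 9.5 × -0.1667 = -1.584 cmH2O.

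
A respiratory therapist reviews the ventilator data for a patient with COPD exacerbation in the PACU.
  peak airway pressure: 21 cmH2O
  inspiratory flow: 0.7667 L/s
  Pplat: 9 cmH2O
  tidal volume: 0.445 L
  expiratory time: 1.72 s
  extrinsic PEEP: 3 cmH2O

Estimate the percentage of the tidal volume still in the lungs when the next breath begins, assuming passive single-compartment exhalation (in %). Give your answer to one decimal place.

22.7

R = (PIP − Pplat)/V̇ = (21 − 9) / 0.7667 = 12.0/0.7667 = 15.651 cmH2O·s/L.
C = Vt/(Pplat − PEEP) = 445.0 / (9 − 3) = 445.0/6.0 = 74.167 mL/cmH2O.
τ = R × C = 15.651 × 0.07417 L/cmH2O = 1.161 s.
Fraction remaining at end-expiration = e^(−Te/τ) = e^(−1.72/1.161) = 0.2273 → 22.73%.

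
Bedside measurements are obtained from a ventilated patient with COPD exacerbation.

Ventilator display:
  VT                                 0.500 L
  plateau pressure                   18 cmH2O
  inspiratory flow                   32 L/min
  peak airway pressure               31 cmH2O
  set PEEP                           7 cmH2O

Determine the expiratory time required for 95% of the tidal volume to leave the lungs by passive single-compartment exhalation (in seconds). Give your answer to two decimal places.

3.32

Flow: 32 L/min ÷ 60 = 0.5333 L/s.
R = (PIP − Pplat)/V̇ = (31 − 18) / 0.5333 = 13.0/0.5333 = 24.377 cmH2O·s/L.
C = Vt/(Pplat − PEEP) = 500.0 / (18 − 7) = 500.0/11.0 = 45.455 mL/cmH2O.
τ = R × C = 24.377 × 0.04546 L/cmH2O = 1.108 s.
t = −τ·ln(1 − 0.95) = −1.108·ln(0.05) = 3.319 s.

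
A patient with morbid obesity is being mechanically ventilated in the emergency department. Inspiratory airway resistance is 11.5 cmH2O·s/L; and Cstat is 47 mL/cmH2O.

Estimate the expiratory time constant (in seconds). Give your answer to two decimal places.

τ = R × C = 11.5 × 47 mL/cmH2O = 11.5 × 0.047 L/cmH2O = 0.5405 s.

0.54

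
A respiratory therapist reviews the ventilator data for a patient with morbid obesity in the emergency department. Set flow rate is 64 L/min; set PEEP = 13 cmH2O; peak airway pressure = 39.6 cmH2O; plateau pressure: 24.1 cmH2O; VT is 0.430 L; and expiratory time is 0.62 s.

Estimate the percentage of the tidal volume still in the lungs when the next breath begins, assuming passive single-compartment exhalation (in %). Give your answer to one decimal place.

33.2

Flow: 64 L/min ÷ 60 = 1.0667 L/s.
R = (PIP − Pplat)/V̇ = (39.6 − 24.1) / 1.0667 = 15.5/1.0667 = 14.531 cmH2O·s/L.
C = Vt/(Pplat − PEEP) = 430.0 / (24.1 − 13) = 430.0/11.1 = 38.739 mL/cmH2O.
τ = R × C = 14.531 × 0.03874 L/cmH2O = 0.5629 s.
Fraction remaining at end-expiration = e^(−Te/τ) = e^(−0.62/0.5629) = 0.3324 → 33.24%.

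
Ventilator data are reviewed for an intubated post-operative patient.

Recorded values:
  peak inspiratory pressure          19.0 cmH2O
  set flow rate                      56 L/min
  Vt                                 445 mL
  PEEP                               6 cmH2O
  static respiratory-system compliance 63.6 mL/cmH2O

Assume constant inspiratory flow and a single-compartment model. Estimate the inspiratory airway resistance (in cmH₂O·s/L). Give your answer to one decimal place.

Flow: 56 L/min ÷ 60 = 0.9333 L/s.
Equation of motion (constant flow): PIP = Vt/C + R·V̇ + PEEP.
R·V̇ = PIP − Vt/C − PEEP = 19.0 − 445/63.6 − 6 = 19.0 − 6.997 − 6 = 6.003 cmH2O.
R = 6.003 / 0.9333 = 6.432 cmH2O·s/L.

6.4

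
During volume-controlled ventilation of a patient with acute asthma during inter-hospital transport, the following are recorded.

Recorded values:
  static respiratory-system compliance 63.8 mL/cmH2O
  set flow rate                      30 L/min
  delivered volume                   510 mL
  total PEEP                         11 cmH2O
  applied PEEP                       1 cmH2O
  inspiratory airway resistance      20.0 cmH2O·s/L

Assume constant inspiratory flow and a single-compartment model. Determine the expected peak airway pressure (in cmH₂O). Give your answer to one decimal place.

Flow: 30 L/min ÷ 60 = 0.5 L/s.
Total PEEP = 11 cmH2O (set 1 + intrinsic 10); this is the baseline alveolar pressure.
Equation of motion (constant flow): PIP = Vt/C + R·V̇ + PEEP.
PIP = 510/63.8 + 20.0×0.5 + 11 = 7.994 + 10.0 + 11 = 28.994 cmH2O.

29.0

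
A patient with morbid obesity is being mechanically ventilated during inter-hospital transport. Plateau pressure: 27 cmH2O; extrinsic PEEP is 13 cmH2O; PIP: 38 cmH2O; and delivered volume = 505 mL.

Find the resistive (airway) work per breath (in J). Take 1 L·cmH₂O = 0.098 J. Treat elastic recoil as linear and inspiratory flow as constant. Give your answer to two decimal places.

With constant inspiratory flow the resistive pressure is constant at PIP − Pplat = 38 − 27 = 11.0 cmH2O, so resistive work = 11.0 × 0.505 = 5.555 L·cmH2O.
× 0.098 J/(L·cmH2O) → 0.5444 J.

0.54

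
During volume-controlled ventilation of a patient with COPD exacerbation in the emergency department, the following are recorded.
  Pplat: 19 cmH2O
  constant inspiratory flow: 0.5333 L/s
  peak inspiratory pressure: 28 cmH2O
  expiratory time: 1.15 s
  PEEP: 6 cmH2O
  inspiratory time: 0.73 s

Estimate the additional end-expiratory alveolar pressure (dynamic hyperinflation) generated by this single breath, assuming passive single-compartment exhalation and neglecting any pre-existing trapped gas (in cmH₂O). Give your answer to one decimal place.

Vt = flow × Ti = 0.5333 L/s × 0.73 s × 1000 mL/L = 389.31 mL.
R = (PIP − Pplat)/V̇ = (28 − 19) / 0.5333 = 9.0/0.5333 = 16.876 cmH2O·s/L.
C = Vt/(Pplat − PEEP) = 389.31 / (19 − 6) = 389.31/13.0 = 29.947 mL/cmH2O.
τ = R × C = 16.876 × 0.02995 L/cmH2O = 0.5054 s.
Fraction remaining = e^(−Te/τ) = e^(−1.15/0.5054) = 0.1028; trapped volume = 389.31 × 0.1028 = 40.021 mL.
Additional alveolar pressure from trapping ≈ V_trapped / C = 40.021 / 29.947 = 1.336 cmH2O.

1.3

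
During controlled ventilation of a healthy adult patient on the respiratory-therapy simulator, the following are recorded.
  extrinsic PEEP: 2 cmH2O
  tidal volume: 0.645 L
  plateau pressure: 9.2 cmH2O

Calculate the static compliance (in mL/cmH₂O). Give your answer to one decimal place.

89.6

Cstat = Vt / (Pplat − PEEP) = 645 / (9.2 − 2) = 645 / 7.2 = 89.583 mL/cmH2O.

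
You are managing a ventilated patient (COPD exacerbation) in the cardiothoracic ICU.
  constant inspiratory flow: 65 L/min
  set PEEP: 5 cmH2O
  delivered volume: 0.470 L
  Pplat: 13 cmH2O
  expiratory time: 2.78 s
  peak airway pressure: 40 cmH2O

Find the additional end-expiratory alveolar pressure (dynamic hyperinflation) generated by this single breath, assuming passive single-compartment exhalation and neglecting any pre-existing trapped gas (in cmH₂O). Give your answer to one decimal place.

1.2

Flow: 65 L/min ÷ 60 = 1.0833 L/s.
R = (PIP − Pplat)/V̇ = (40 − 13) / 1.0833 = 27.0/1.0833 = 24.924 cmH2O·s/L.
C = Vt/(Pplat − PEEP) = 470.0 / (13 − 5) = 470.0/8.0 = 58.75 mL/cmH2O.
τ = R × C = 24.924 × 0.05875 L/cmH2O = 1.464 s.
Fraction remaining = e^(−Te/τ) = e^(−2.78/1.464) = 0.1497; trapped volume = 470.0 × 0.1497 = 70.359 mL.
Additional alveolar pressure from trapping ≈ V_trapped / C = 70.359 / 58.75 = 1.198 cmH2O.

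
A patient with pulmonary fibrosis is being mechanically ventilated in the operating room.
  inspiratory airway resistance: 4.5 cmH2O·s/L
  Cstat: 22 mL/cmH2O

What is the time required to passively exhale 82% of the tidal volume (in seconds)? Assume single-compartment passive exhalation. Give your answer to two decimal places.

0.17

τ = R × C = 4.5 × 22 mL/cmH2O = 4.5 × 0.022 L/cmH2O = 0.099 s.
Exhaled fraction f = 1 − e^(−t/τ) → t = −τ·ln(1 − f) = −0.099·ln(0.18) = 0.1698 s.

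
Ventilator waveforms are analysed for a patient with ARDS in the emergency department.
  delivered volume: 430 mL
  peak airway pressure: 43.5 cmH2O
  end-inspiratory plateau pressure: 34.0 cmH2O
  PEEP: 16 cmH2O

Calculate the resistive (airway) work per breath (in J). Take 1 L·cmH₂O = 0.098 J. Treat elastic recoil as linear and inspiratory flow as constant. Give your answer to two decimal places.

0.40

With constant inspiratory flow the resistive pressure is constant at PIP − Pplat = 43.5 − 34.0 = 9.5 cmH2O, so resistive work = 9.5 × 0.430 = 4.085 L·cmH2O.
× 0.098 J/(L·cmH2O) → 0.4003 J.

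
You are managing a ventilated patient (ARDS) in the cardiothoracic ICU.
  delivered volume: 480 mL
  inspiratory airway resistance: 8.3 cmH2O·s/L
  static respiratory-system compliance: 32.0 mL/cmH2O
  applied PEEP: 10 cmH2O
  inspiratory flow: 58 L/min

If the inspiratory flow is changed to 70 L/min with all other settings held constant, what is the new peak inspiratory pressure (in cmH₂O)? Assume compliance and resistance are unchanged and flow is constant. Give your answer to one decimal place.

Flow: 58 L/min ÷ 60 = 0.9667 L/s.
New flow: 70 L/min ÷ 60 = 1.1667 L/s.
PIP = Vt/C + R·V̇ + PEEP (constant-flow equation of motion).
Only the resistive term changes: ΔPIP = R × ΔV̇ = 8.3 × (1.1667 − 0.9667) = 8.3 × 0.2 = 1.66 cmH2O.
Original PIP = 480/32.0 + 8.3×0.9667 + 10 = 33.024 cmH2O; new PIP = 33.024 + (1.66) = 34.684 cmH2O.

34.7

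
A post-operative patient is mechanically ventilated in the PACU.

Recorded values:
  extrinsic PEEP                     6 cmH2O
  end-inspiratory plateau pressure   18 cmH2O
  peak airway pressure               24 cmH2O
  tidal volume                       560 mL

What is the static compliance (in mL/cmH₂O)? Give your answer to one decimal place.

Cstat = Vt / (Pplat − PEEP) = 560 / (18 − 6) = 560 / 12.0 = 46.667 mL/cmH2O.

46.7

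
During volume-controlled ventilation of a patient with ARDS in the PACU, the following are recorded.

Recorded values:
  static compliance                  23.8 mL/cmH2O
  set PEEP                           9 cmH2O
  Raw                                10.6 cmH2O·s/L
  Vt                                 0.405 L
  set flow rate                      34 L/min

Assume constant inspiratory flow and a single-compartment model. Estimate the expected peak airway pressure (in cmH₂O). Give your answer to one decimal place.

Flow: 34 L/min ÷ 60 = 0.5667 L/s.
Equation of motion (constant flow): PIP = Vt/C + R·V̇ + PEEP.
PIP = 405/23.8 + 10.6×0.5667 + 9 = 17.017 + 6.007 + 9 = 32.024 cmH2O.

32.0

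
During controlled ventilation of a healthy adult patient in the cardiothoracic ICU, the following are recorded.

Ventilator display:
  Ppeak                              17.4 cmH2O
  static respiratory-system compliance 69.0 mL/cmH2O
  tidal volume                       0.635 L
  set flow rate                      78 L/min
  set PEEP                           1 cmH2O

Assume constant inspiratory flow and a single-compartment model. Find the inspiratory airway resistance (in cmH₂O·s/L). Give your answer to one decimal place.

Flow: 78 L/min ÷ 60 = 1.3 L/s.
Equation of motion (constant flow): PIP = Vt/C + R·V̇ + PEEP.
R·V̇ = PIP − Vt/C − PEEP = 17.4 − 635/69.0 − 1 = 17.4 − 9.203 − 1 = 7.197 cmH2O.
R = 7.197 / 1.3 = 5.536 cmH2O·s/L.

5.5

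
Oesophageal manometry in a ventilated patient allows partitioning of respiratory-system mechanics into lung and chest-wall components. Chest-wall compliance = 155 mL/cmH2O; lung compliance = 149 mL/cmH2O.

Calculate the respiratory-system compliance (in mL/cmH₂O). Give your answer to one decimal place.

76.0

Lung and chest wall are elastances in series: 1/Crs = 1/CL + 1/Ccw.
1/Crs = 1/149 + 1/155 = 0.01316.
Crs = 75.988 mL/cmH2O.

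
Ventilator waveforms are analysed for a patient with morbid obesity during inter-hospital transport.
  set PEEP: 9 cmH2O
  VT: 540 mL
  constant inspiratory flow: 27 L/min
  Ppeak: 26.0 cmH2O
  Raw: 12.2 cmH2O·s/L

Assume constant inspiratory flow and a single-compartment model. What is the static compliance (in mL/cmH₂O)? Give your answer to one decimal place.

Flow: 27 L/min ÷ 60 = 0.45 L/s.
Equation of motion (constant flow): PIP = Vt/C + R·V̇ + PEEP.
Vt/C = PIP − R·V̇ − PEEP = 26.0 − 12.2×0.45 − 9 = 26.0 − 5.49 − 9 = 11.51 cmH2O.
C = Vt / 11.51 = 540 / 11.51 = 46.916 mL/cmH2O.

46.9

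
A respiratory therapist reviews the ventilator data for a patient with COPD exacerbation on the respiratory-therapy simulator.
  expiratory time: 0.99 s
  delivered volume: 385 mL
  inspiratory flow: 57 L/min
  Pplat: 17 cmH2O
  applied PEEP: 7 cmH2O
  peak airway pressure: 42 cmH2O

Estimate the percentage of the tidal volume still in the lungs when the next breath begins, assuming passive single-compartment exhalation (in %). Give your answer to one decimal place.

Flow: 57 L/min ÷ 60 = 0.95 L/s.
R = (PIP − Pplat)/V̇ = (42 − 17) / 0.95 = 25.0/0.95 = 26.316 cmH2O·s/L.
C = Vt/(Pplat − PEEP) = 385.0 / (17 − 7) = 385.0/10.0 = 38.5 mL/cmH2O.
τ = R × C = 26.316 × 0.0385 L/cmH2O = 1.013 s.
Fraction remaining at end-expiration = e^(−Te/τ) = e^(−0.99/1.013) = 0.3763 → 37.63%.

37.6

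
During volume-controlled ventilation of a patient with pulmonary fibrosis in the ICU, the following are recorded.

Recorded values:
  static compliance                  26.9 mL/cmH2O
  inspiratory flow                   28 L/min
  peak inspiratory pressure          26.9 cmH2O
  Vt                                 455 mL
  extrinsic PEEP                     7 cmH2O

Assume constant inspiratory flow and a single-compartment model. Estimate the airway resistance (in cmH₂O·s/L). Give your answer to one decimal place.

Flow: 28 L/min ÷ 60 = 0.4667 L/s.
Equation of motion (constant flow): PIP = Vt/C + R·V̇ + PEEP.
R·V̇ = PIP − Vt/C − PEEP = 26.9 − 455/26.9 − 7 = 26.9 − 16.914 − 7 = 2.986 cmH2O.
R = 2.986 / 0.4667 = 6.398 cmH2O·s/L.

6.4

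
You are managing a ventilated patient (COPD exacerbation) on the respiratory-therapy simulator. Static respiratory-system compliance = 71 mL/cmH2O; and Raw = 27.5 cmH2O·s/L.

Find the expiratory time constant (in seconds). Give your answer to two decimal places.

τ = R × C = 27.5 × 71 mL/cmH2O = 27.5 × 0.071 L/cmH2O = 1.953 s.

1.95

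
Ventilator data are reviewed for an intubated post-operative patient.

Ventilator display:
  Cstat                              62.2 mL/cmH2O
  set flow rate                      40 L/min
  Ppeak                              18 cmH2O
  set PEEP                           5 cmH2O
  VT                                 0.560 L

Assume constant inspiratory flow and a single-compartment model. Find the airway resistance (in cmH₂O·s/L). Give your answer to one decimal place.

Flow: 40 L/min ÷ 60 = 0.6667 L/s.
Equation of motion (constant flow): PIP = Vt/C + R·V̇ + PEEP.
R·V̇ = PIP − Vt/C − PEEP = 18 − 560/62.2 − 5 = 18 − 9.003 − 5 = 3.997 cmH2O.
R = 3.997 / 0.6667 = 5.995 cmH2O·s/L.

6.0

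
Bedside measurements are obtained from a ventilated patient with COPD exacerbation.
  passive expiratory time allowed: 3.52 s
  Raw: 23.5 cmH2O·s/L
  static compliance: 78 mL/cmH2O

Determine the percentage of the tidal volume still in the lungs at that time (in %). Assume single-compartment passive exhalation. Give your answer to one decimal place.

14.7

τ = R × C = 23.5 × 78 mL/cmH2O = 23.5 × 0.078 L/cmH2O = 1.833 s.
Passive exhalation: V(t)/V₀ = e^(−t/τ) = e^(−3.52/1.833) = 0.1466.
Fraction remaining = 0.1466 → 14.66%.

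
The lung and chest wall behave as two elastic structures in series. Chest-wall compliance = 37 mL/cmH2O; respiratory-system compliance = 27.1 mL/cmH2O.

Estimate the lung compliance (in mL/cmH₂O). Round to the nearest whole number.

101

1/CL = 1/Crs − 1/Ccw.
1/CL = 1/27.1 − 1/37 = 0.009873.
CL = 101.29 mL/cmH2O.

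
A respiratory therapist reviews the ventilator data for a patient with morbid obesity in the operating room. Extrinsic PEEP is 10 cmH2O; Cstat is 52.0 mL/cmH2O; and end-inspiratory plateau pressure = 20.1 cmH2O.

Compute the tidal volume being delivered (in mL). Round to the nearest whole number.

525

Vt = Cstat × (Pplat − PEEP) = 52.0 × (20.1 − 10) = 52.0 × 10.1 = 525.2 mL.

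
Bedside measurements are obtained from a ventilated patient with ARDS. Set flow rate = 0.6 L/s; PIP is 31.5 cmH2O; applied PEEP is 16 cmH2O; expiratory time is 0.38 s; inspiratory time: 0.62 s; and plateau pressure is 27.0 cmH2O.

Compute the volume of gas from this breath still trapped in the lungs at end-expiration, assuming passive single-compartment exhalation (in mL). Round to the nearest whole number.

83

Vt = flow × Ti = 0.6 L/s × 0.62 s × 1000 mL/L = 372.0 mL.
R = (PIP − Pplat)/V̇ = (31.5 − 27.0) / 0.6 = 4.5/0.6 = 7.5 cmH2O·s/L.
C = Vt/(Pplat − PEEP) = 372.0 / (27.0 − 16) = 372.0/11.0 = 33.818 mL/cmH2O.
τ = R × C = 7.5 × 0.03382 L/cmH2O = 0.2537 s.
Fraction remaining = e^(−Te/τ) = e^(−0.38/0.2537) = 0.2236.
Trapped volume = 372.0 × 0.2236 = 83.179 mL.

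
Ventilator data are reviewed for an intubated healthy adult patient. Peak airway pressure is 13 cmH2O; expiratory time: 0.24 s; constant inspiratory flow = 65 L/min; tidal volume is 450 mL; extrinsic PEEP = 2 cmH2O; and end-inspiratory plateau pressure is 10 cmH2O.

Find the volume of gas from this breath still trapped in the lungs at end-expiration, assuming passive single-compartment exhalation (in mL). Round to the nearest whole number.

Flow: 65 L/min ÷ 60 = 1.0833 L/s.
R = (PIP − Pplat)/V̇ = (13 − 10) / 1.0833 = 3.0/1.0833 = 2.769 cmH2O·s/L.
C = Vt/(Pplat − PEEP) = 450.0 / (10 − 2) = 450.0/8.0 = 56.25 mL/cmH2O.
τ = R × C = 2.769 × 0.05625 L/cmH2O = 0.1558 s.
Fraction remaining = e^(−Te/τ) = e^(−0.24/0.1558) = 0.2143.
Trapped volume = 450.0 × 0.2143 = 96.435 mL.

96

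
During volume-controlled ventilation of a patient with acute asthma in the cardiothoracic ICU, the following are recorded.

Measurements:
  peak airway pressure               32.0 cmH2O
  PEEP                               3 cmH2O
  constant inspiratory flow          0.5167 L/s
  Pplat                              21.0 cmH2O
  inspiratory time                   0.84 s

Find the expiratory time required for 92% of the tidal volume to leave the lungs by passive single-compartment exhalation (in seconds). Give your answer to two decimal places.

Vt = flow × Ti = 0.5167 L/s × 0.84 s × 1000 mL/L = 434.03 mL.
R = (PIP − Pplat)/V̇ = (32.0 − 21.0) / 0.5167 = 11.0/0.5167 = 21.289 cmH2O·s/L.
C = Vt/(Pplat − PEEP) = 434.03 / (21.0 − 3) = 434.03/18.0 = 24.113 mL/cmH2O.
τ = R × C = 21.289 × 0.02411 L/cmH2O = 0.5133 s.
t = −τ·ln(1 − 0.92) = −0.5133·ln(0.08) = 1.296 s.

1.30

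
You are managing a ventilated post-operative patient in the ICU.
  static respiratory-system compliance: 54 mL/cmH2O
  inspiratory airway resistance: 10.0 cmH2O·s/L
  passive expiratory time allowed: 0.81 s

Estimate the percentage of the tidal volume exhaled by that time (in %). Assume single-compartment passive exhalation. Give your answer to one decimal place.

77.7

τ = R × C = 10.0 × 54 mL/cmH2O = 10.0 × 0.054 L/cmH2O = 0.54 s.
Passive exhalation: V(t)/V₀ = e^(−t/τ) = e^(−0.81/0.54) = 0.2231.
Fraction exhaled = 1 − 0.2231 = 0.7769 → 77.69%.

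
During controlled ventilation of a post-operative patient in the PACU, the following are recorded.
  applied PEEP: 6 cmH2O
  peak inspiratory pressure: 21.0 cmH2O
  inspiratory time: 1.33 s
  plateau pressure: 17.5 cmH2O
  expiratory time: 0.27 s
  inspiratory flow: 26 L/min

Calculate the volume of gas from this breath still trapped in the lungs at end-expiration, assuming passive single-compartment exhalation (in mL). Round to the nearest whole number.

296

Flow: 26 L/min ÷ 60 = 0.4333 L/s.
Vt = flow × Ti = 0.4333 L/s × 1.33 s × 1000 mL/L = 576.29 mL.
R = (PIP − Pplat)/V̇ = (21.0 − 17.5) / 0.4333 = 3.5/0.4333 = 8.078 cmH2O·s/L.
C = Vt/(Pplat − PEEP) = 576.29 / (17.5 − 6) = 576.29/11.5 = 50.112 mL/cmH2O.
τ = R × C = 8.078 × 0.05011 L/cmH2O = 0.4048 s.
Fraction remaining = e^(−Te/τ) = e^(−0.27/0.4048) = 0.5132.
Trapped volume = 576.29 × 0.5132 = 295.75 mL.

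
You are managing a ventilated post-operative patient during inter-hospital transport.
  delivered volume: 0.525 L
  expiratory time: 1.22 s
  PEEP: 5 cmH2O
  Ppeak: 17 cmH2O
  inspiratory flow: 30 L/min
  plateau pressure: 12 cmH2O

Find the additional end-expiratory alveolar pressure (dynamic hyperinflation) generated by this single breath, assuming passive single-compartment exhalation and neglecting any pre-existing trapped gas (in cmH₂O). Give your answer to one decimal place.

1.4

Flow: 30 L/min ÷ 60 = 0.5 L/s.
R = (PIP − Pplat)/V̇ = (17 − 12) / 0.5 = 5.0/0.5 = 10.0 cmH2O·s/L.
C = Vt/(Pplat − PEEP) = 525.0 / (12 − 5) = 525.0/7.0 = 75.0 mL/cmH2O.
τ = R × C = 10.0 × 0.075 L/cmH2O = 0.75 s.
Fraction remaining = e^(−Te/τ) = e^(−1.22/0.75) = 0.1966; trapped volume = 525.0 × 0.1966 = 103.22 mL.
Additional alveolar pressure from trapping ≈ V_trapped / C = 103.22 / 75.0 = 1.376 cmH2O.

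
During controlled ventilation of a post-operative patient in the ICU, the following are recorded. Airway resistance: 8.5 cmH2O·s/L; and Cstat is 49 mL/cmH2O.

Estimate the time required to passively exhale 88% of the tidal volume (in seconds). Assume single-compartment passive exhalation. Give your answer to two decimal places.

0.88

τ = R × C = 8.5 × 49 mL/cmH2O = 8.5 × 0.049 L/cmH2O = 0.4165 s.
Exhaled fraction f = 1 − e^(−t/τ) → t = −τ·ln(1 − f) = −0.4165·ln(0.12) = 0.8831 s.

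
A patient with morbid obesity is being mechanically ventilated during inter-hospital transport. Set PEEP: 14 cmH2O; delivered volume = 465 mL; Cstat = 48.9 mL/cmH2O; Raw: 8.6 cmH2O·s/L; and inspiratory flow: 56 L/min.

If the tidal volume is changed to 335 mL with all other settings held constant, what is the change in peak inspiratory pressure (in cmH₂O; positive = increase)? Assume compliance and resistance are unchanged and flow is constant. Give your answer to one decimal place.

-2.7

PIP = Vt/C + R·V̇ + PEEP (constant-flow equation of motion).
Only the elastic term changes: ΔPIP = ΔVt / C = (335 − 465) / 48.9 = -2.658 cmH2O.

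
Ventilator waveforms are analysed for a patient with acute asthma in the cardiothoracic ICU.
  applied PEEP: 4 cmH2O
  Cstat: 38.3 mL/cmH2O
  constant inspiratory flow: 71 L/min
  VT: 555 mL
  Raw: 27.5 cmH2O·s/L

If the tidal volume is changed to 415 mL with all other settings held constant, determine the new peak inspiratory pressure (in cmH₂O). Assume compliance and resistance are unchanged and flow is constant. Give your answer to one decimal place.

Flow: 71 L/min ÷ 60 = 1.1833 L/s.
PIP = Vt/C + R·V̇ + PEEP (constant-flow equation of motion).
Only the elastic term changes: ΔPIP = ΔVt / C = (415 − 555) / 38.3 = -3.655 cmH2O.
Original PIP = 555/38.3 + 27.5×1.1833 + 4 = 51.032 cmH2O; new PIP = 51.032 + (-3.655) = 47.377 cmH2O.

47.4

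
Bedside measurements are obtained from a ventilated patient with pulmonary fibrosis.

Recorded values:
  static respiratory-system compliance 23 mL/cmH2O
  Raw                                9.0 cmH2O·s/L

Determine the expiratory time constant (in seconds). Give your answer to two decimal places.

0.21

τ = R × C = 9.0 × 23 mL/cmH2O = 9.0 × 0.023 L/cmH2O = 0.207 s.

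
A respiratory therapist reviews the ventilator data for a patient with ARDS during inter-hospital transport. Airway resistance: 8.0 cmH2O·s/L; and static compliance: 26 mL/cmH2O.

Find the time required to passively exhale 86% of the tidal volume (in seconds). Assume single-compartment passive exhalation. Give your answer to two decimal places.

0.41

τ = R × C = 8.0 × 26 mL/cmH2O = 8.0 × 0.026 L/cmH2O = 0.208 s.
Exhaled fraction f = 1 − e^(−t/τ) → t = −τ·ln(1 − f) = −0.208·ln(0.14) = 0.409 s.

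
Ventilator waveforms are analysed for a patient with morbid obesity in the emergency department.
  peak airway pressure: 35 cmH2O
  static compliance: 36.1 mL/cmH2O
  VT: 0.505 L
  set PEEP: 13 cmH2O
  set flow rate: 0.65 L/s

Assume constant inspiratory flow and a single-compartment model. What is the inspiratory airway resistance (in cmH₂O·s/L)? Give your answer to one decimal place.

Equation of motion (constant flow): PIP = Vt/C + R·V̇ + PEEP.
R·V̇ = PIP − Vt/C − PEEP = 35 − 505/36.1 − 13 = 35 − 13.989 − 13 = 8.011 cmH2O.
R = 8.011 / 0.65 = 12.325 cmH2O·s/L.

12.3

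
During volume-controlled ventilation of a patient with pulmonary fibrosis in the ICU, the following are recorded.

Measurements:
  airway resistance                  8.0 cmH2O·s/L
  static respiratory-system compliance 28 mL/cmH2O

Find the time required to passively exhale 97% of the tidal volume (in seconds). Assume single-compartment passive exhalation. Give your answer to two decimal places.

τ = R × C = 8.0 × 28 mL/cmH2O = 8.0 × 0.028 L/cmH2O = 0.224 s.
Exhaled fraction f = 1 − e^(−t/τ) → t = −τ·ln(1 − f) = −0.224·ln(0.03) = 0.7855 s.

0.79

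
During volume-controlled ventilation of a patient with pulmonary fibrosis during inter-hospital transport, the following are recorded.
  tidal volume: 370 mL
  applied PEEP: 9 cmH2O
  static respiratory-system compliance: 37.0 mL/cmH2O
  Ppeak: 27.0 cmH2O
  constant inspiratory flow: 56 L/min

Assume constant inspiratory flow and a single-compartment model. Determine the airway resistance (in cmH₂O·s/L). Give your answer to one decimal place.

8.6

Flow: 56 L/min ÷ 60 = 0.9333 L/s.
Equation of motion (constant flow): PIP = Vt/C + R·V̇ + PEEP.
R·V̇ = PIP − Vt/C − PEEP = 27.0 − 370/37.0 − 9 = 27.0 − 10.0 − 9 = 8.0 cmH2O.
R = 8.0 / 0.9333 = 8.572 cmH2O·s/L.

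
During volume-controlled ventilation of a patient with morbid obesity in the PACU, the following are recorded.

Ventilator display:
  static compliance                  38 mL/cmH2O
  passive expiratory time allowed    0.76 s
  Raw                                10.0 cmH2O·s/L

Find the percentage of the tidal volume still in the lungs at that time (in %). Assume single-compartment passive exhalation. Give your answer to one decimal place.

13.5

τ = R × C = 10.0 × 38 mL/cmH2O = 10.0 × 0.038 L/cmH2O = 0.38 s.
Passive exhalation: V(t)/V₀ = e^(−t/τ) = e^(−0.76/0.38) = 0.1353.
Fraction remaining = 0.1353 → 13.53%.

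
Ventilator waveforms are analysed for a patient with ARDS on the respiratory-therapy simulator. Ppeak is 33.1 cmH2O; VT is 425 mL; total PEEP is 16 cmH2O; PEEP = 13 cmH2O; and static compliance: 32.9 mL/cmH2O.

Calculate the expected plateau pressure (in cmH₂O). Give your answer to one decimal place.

28.9

End-expiratory occlusion gives total PEEP = 16 cmH2O (intrinsic PEEP = 16 − 13 = 3). Use total PEEP for the elastic gradient.
Pplat = PEEPtotal + Vt / Cstat = 16 + 425 / 32.9 = 16 + 12.918 = 28.918 cmH2O.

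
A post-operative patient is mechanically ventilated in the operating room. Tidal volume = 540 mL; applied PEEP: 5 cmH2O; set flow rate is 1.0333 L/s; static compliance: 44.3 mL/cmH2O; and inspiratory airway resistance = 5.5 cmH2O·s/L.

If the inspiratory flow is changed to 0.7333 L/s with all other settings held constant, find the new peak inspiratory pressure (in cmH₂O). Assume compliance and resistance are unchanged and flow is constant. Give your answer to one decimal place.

21.2

PIP = Vt/C + R·V̇ + PEEP (constant-flow equation of motion).
Only the resistive term changes: ΔPIP = R × ΔV̇ = 5.5 × (0.7333 − 1.0333) = 5.5 × -0.3 = -1.65 cmH2O.
Original PIP = 540/44.3 + 5.5×1.0333 + 5 = 22.873 cmH2O; new PIP = 22.873 + (-1.65) = 21.223 cmH2O.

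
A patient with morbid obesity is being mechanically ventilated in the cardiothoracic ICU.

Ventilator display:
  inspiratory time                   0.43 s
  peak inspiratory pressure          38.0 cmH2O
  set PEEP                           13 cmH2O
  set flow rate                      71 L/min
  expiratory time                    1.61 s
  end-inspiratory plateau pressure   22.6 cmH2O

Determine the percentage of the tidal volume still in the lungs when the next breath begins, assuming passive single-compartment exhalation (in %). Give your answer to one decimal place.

9.7

Flow: 71 L/min ÷ 60 = 1.1833 L/s.
Vt = flow × Ti = 1.1833 L/s × 0.43 s × 1000 mL/L = 508.82 mL.
R = (PIP − Pplat)/V̇ = (38.0 − 22.6) / 1.1833 = 15.4/1.1833 = 13.014 cmH2O·s/L.
C = Vt/(Pplat − PEEP) = 508.82 / (22.6 − 13) = 508.82/9.6 = 53.002 mL/cmH2O.
τ = R × C = 13.014 × 0.053 L/cmH2O = 0.6897 s.
Fraction remaining at end-expiration = e^(−Te/τ) = e^(−1.61/0.6897) = 0.09687 → 9.687%.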